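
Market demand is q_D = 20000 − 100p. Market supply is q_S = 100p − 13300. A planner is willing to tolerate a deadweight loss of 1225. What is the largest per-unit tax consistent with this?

7

In inverse form: demand p = 200 − 0.01q, supply p = 133 + 0.01q.
Competitive equilibrium: 200 − 0.01q = 133 + 0.01q → q* = 3350, p* = 166.5.
A tax t gives Δq = t/0.02 and wedge t, so DWL = t²/0.04.
t²/0.04 = 1225 → t² = 49 → t = 7.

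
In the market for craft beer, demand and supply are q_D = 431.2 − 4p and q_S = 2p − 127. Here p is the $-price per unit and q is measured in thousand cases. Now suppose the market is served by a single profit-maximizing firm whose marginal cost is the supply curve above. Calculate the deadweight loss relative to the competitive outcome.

In inverse form: demand p = 107.8 − 0.25q, supply p = 63.5 + 0.5q.
Competitive equilibrium: 107.8 − 0.25q = 63.5 + 0.5q → q* = 59.0667, p* = 93.0333.
Marginal revenue: MR = 107.8 − 0.5q. Set MR = MC: 107.8 − 0.5q = 63.5 + 0.5q → q_m = 44.3.
Price p_m = 107.8 − 0.25·44.3 = 96.725; MC(q_m) = 63.5 + 0.5·44.3 = 85.65.
Competitive q* = 59.0667, so Δq = 14.7667; wedge = 96.725 − 85.65 = 11.075.
DWL = ½ × 14.7667 × 11.075 = $81.77 thousand.

$81.77 thousand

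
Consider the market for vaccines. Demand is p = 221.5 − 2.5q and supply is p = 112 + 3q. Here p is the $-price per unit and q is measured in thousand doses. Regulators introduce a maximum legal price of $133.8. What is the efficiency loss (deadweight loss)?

$439.53 thousand

Competitive equilibrium: 221.5 − 2.5q = 112 + 3q → q* = 19.9091, p* = 171.7273.
At the ceiling p = 133.8, quantity supplied = (133.8 − 112)/3 = 7.2667.
Willingness to pay at q' = 7.2667: 221.5 − 2.5·7.2667 = 203.3333.
Δq = 19.9091 − 7.2667 = 12.6424; wedge = 203.3333 − 133.8 = 69.5333.
The triangle = ½ × 12.6424 × 69.5333 = $439.53 thousand.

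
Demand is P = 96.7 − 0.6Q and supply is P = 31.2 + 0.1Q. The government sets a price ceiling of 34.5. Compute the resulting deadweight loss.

1284.11

Competitive equilibrium: 96.7 − 0.6Q = 31.2 + 0.1Q → Q* = 93.5714, P* = 40.5571.
At the ceiling P = 34.5, quantity supplied = (34.5 − 31.2)/0.1 = 33.
Willingness to pay at Q' = 33: 96.7 − 0.6·33 = 76.9.
ΔQ = 93.5714 − 33 = 60.5714; wedge = 76.9 − 34.5 = 42.4.
The triangle = ½ × 60.5714 × 42.4 = 1284.11.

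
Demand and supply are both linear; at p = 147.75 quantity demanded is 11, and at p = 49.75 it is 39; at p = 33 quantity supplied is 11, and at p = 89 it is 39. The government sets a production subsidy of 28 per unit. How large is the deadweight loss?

71.27

Demand slope = (49.75 − 147.75)/(39 − 11) = −3.5, so p = 186.25 − 3.5q.
Supply slope = (89 − 33)/(39 − 11) = 2, so p = 11 + 2q.
Competitive equilibrium: 186.25 − 3.5q = 11 + 2q → q* = 31.8636, p* = 74.7273.
The subsidy lowers effective supply by 28: p = 2q − 17.
New quantity: 186.25 − 3.5q = 2q − 17 → q' = 36.9545.
Overproduction Δq = 36.9545 − 31.8636 = 5.0909; wedge = subsidy = 28.
The triangle = ½ × 5.0909 × 28 = 71.27.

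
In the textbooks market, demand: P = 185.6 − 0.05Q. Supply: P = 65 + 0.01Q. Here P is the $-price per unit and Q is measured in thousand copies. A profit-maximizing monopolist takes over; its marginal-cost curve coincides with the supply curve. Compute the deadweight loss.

$25041.94 thousand

Competitive equilibrium: 185.6 − 0.05Q = 65 + 0.01Q → Q* = 2010, P* = 85.1.
Marginal revenue: MR = 185.6 − 0.1Q. Set MR = MC: 185.6 − 0.1Q = 65 + 0.01Q → Q_m = 1096.36364.
Price P_m = 185.6 − 0.05·1096.36364 = 130.78182; MC(Q_m) = 65 + 0.01·1096.36364 = 75.96364.
Competitive Q* = 2010, so ΔQ = 913.63636; wedge = 130.78182 − 75.96364 = 54.81818.
Deadweight loss = ½ × 913.63636 × 54.81818 = $25041.94 thousand.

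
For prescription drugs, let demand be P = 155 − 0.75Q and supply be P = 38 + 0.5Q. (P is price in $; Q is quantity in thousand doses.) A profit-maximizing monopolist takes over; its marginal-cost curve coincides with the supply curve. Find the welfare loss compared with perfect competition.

$770.01 thousand

Competitive equilibrium: 155 − 0.75Q = 38 + 0.5Q → Q* = 93.6, P* = 84.8.
Marginal revenue: MR = 155 − 1.5Q. Set MR = MC: 155 − 1.5Q = 38 + 0.5Q → Q_m = 58.5.
Price P_m = 155 − 0.75·58.5 = 111.125; MC(Q_m) = 38 + 0.5·58.5 = 67.25.
Competitive Q* = 93.6, so ΔQ = 35.1; wedge = 111.125 − 67.25 = 43.875.
The triangle = ½ × 35.1 × 43.875 = $770.01 thousand.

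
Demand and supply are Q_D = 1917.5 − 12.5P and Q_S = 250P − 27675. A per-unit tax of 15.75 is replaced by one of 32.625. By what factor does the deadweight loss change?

4.291

In inverse form: demand P = 153.4 − 0.08Q, supply P = 110.7 + 0.004Q.
Competitive equilibrium: 153.4 − 0.08Q = 110.7 + 0.004Q → Q* = 508.3333, P* = 112.7333.
For a per-unit tax t: ΔQ = t/0.084, so DWL = ½·t·(t/0.084) = t²/0.168.
At t = 15.75: DWL = 1476.5625. At t = 32.625: DWL = 6335.658.
Ratio = (32.625/15.75)² = 4.291.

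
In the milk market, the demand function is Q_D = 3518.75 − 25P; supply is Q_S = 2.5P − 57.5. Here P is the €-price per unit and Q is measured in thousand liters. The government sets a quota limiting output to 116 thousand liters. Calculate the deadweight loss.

€5057.07 thousand

In inverse form: demand P = 140.75 − 0.04Q, supply P = 23 + 0.4Q.
Competitive equilibrium: 140.75 − 0.04Q = 23 + 0.4Q → Q* = 267.6136, P* = 130.0455.
At Q = 116: demand price = 140.75 − 0.04·116 = 136.11; supply price = 23 + 0.4·116 = 69.4.
ΔQ = 267.6136 − 116 = 151.6136; wedge = 136.11 − 69.4 = 66.71.
DWL = ½ × 151.6136 × 66.71 = €5057.07 thousand.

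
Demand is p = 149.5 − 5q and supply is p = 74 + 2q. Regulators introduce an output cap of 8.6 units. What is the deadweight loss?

Competitive equilibrium: 149.5 − 5q = 74 + 2q → q* = 10.7857, p* = 95.5714.
At q = 8.6: demand price = 149.5 − 5·8.6 = 106.5; supply price = 74 + 2·8.6 = 91.2.
Δq = 10.7857 − 8.6 = 2.1857; wedge = 106.5 − 91.2 = 15.3.
Welfare loss = ½ × 2.1857 × 15.3 = 16.72.

16.72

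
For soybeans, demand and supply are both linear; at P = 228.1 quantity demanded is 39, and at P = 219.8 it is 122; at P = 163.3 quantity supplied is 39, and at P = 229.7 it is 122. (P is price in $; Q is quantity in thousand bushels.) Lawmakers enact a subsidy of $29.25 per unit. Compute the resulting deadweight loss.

Demand slope = (219.8 − 228.1)/(122 − 39) = −0.1, so P = 232 − 0.1Q.
Supply slope = (229.7 − 163.3)/(122 − 39) = 0.8, so P = 132.1 + 0.8Q.
Competitive equilibrium: 232 − 0.1Q = 132.1 + 0.8Q → Q* = 111, P* = 220.9.
The subsidy lowers effective supply by 29.25: P = 102.85 + 0.8Q.
New quantity: 232 − 0.1Q = 102.85 + 0.8Q → Q' = 143.5.
Overproduction ΔQ = 143.5 − 111 = 32.5; wedge = subsidy = 29.25.
DWL = ½ × 32.5 × 29.25 = $475.31 thousand.

$475.31 thousand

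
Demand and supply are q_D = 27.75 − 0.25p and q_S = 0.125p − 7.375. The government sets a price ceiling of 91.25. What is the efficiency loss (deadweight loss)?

0.55

In inverse form: demand p = 111 − 4q, supply p = 59 + 8q.
Competitive equilibrium: 111 − 4q = 59 + 8q → q* = 4.3333, p* = 93.6667.
At the ceiling p = 91.25, quantity supplied = (91.25 − 59)/8 = 4.0313.
Willingness to pay at q' = 4.0313: 111 − 4·4.0313 = 94.8748.
Δq = 4.3333 − 4.0313 = 0.302; wedge = 94.8748 − 91.25 = 3.6248.
Welfare loss = ½ × 0.302 × 3.6248 = 0.55.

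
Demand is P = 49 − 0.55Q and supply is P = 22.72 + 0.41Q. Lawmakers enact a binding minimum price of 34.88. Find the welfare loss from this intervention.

1.39

Competitive equilibrium: 49 − 0.55Q = 22.72 + 0.41Q → Q* = 27.375, P* = 33.9438.
At the floor P = 34.88, quantity demanded = (49 − 34.88)/0.55 = 25.6727.
Sellers' marginal cost at Q' = 25.6727: 22.72 + 0.41·25.6727 = 33.2458.
ΔQ = 27.375 − 25.6727 = 1.7023; wedge = 34.88 − 33.2458 = 1.6342.
The triangle = ½ × 1.7023 × 1.6342 = 1.39.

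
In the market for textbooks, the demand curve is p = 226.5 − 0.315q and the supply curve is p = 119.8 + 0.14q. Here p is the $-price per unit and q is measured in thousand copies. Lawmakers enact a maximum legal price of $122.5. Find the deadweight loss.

$10537.70 thousand

Competitive equilibrium: 226.5 − 0.315q = 119.8 + 0.14q → q* = 234.5055, p* = 152.6308.
At the ceiling p = 122.5, quantity supplied = (122.5 − 119.8)/0.14 = 19.2857.
Willingness to pay at q' = 19.2857: 226.5 − 0.315·19.2857 = 220.425.
Δq = 234.5055 − 19.2857 = 215.2198; wedge = 220.425 − 122.5 = 97.925.
Deadweight loss = ½ × 215.2198 × 97.925 = $10537.70 thousand.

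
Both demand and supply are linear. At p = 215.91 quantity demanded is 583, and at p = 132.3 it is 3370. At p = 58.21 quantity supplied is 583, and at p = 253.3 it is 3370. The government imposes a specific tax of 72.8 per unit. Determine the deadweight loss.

Demand slope = (132.3 − 215.91)/(3370 − 583) = −0.03, so p = 233.4 − 0.03q.
Supply slope = (253.3 − 58.21)/(3370 − 583) = 0.07, so p = 17.4 + 0.07q.
Competitive equilibrium: 233.4 − 0.03q = 17.4 + 0.07q → q* = 2160, p* = 168.6.
With the tax, the buyer price exceeds the seller price by 72.8: (233.4 − 0.03q) − (17.4 + 0.07q) = 72.8 → q' = 1432.
Δq = 2160 − 1432 = 728; the wedge equals the tax, 72.8.
Welfare loss = ½ × 728 × 72.8 = 26499.20.

26499.20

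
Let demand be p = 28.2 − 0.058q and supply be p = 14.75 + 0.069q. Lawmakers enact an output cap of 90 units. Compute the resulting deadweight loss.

16.06

Competitive equilibrium: 28.2 − 0.058q = 14.75 + 0.069q → q* = 105.9055, p* = 22.0575.
At q = 90: demand price = 28.2 − 0.058·90 = 22.98; supply price = 14.75 + 0.069·90 = 20.96.
Δq = 105.9055 − 90 = 15.9055; wedge = 22.98 − 20.96 = 2.02.
Deadweight loss = ½ × 15.9055 × 2.02 = 16.06.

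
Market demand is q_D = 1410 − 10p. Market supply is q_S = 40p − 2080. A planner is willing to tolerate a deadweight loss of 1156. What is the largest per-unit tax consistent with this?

In inverse form: demand p = 141 − 0.1q, supply p = 52 + 0.025q.
Competitive equilibrium: 141 − 0.1q = 52 + 0.025q → q* = 712, p* = 69.8.
A tax t gives Δq = t/0.125 and wedge t, so DWL = t²/0.25.
t²/0.25 = 1156 → t² = 289 → t = 17.

17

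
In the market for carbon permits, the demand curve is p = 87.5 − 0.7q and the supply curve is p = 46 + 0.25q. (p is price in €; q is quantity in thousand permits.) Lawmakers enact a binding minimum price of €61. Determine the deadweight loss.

€16.13 thousand

Competitive equilibrium: 87.5 − 0.7q = 46 + 0.25q → q* = 43.6842, p* = 56.9211.
At the floor p = 61, quantity demanded = (87.5 − 61)/0.7 = 37.8571.
Sellers' marginal cost at q' = 37.8571: 46 + 0.25·37.8571 = 55.4643.
Δq = 43.6842 − 37.8571 = 5.8271; wedge = 61 − 55.4643 = 5.5357.
Deadweight loss = ½ × 5.8271 × 5.5357 = €16.13 thousand.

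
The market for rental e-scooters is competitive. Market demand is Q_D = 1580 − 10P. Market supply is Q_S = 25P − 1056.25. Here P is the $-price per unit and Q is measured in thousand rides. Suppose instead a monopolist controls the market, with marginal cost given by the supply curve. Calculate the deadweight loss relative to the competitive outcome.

In inverse form: demand P = 158 − 0.1Q, supply P = 42.25 + 0.04Q.
Competitive equilibrium: 158 − 0.1Q = 42.25 + 0.04Q → Q* = 826.78571, P* = 75.32143.
Marginal revenue: MR = 158 − 0.2Q. Set MR = MC: 158 − 0.2Q = 42.25 + 0.04Q → Q_m = 482.29167.
Price P_m = 158 − 0.1·482.29167 = 109.77083; MC(Q_m) = 42.25 + 0.04·482.29167 = 61.54167.
Competitive Q* = 826.78571, so ΔQ = 344.49404; wedge = 109.77083 − 61.54167 = 48.22916.
Welfare loss = ½ × 344.49404 × 48.22916 = $8307.33 thousand.

$8307.33 thousand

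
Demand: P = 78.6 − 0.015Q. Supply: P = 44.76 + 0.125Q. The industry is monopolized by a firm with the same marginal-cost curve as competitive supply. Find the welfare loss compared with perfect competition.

38.30

Competitive equilibrium: 78.6 − 0.015Q = 44.76 + 0.125Q → Q* = 241.7143, P* = 74.9743.
Marginal revenue: MR = 78.6 − 0.03Q. Set MR = MC: 78.6 − 0.03Q = 44.76 + 0.125Q → Q_m = 218.3226.
Price P_m = 78.6 − 0.015·218.3226 = 75.3252; MC(Q_m) = 44.76 + 0.125·218.3226 = 72.0503.
Competitive Q* = 241.7143, so ΔQ = 23.3917; wedge = 75.3252 − 72.0503 = 3.2749.
DWL = ½ × 23.3917 × 3.2749 = 38.30.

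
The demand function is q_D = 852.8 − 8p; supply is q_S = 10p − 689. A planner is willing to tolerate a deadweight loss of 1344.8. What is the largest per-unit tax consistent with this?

In inverse form: demand p = 106.6 − 0.125q, supply p = 68.9 + 0.1q.
Competitive equilibrium: 106.6 − 0.125q = 68.9 + 0.1q → q* = 167.5556, p* = 85.6556.
A tax t gives Δq = t/0.225 and wedge t, so DWL = t²/0.45.
t²/0.45 = 1344.8 → t² = 605.16 → t = 24.6.

24.6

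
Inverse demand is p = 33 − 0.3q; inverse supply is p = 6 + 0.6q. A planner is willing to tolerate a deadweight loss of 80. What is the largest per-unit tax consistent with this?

12

Competitive equilibrium: 33 − 0.3q = 6 + 0.6q → q* = 30, p* = 24.
A tax t gives Δq = t/0.9 and wedge t, so DWL = t²/1.8.
t²/1.8 = 80 → t² = 144 → t = 12.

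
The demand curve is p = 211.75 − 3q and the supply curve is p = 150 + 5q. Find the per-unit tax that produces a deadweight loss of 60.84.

31.2

Competitive equilibrium: 211.75 − 3q = 150 + 5q → q* = 7.7188, p* = 188.5938.
A tax t gives Δq = t/8 and wedge t, so DWL = t²/16.
t²/16 = 60.84 → t² = 973.44 → t = 31.2.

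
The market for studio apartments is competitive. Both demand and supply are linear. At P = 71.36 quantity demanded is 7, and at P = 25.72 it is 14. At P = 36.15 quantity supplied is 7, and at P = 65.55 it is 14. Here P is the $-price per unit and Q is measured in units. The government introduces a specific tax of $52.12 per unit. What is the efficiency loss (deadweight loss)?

Demand slope = (25.72 − 71.36)/(14 − 7) = −6.52, so P = 117 − 6.52Q.
Supply slope = (65.55 − 36.15)/(14 − 7) = 4.2, so P = 6.75 + 4.2Q.
Competitive equilibrium: 117 − 6.52Q = 6.75 + 4.2Q → Q* = 10.2845, P* = 49.945.
With the tax, the buyer price exceeds the seller price by 52.12: (117 − 6.52Q) − (6.75 + 4.2Q) = 52.12 → Q' = 5.4226.
ΔQ = 10.2845 − 5.4226 = 4.8619; the wedge equals the tax, 52.12.
Deadweight loss = ½ × 4.8619 × 52.12 = $126.70.

$126.70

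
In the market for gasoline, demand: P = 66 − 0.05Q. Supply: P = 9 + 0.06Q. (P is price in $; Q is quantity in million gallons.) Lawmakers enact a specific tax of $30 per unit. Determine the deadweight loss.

$4090.91 million

Competitive equilibrium: 66 − 0.05Q = 9 + 0.06Q → Q* = 518.1818, P* = 40.0909.
With the tax, the buyer price exceeds the seller price by 30: (66 − 0.05Q) − (9 + 0.06Q) = 30 → Q' = 245.4545.
ΔQ = 518.1818 − 245.4545 = 272.7273; the wedge equals the tax, 30.
The triangle = ½ × 272.7273 × 30 = $4090.91 million.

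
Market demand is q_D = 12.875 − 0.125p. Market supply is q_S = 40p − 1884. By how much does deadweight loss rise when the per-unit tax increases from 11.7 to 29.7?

In inverse form: demand p = 103 − 8q, supply p = 47.1 + 0.025q.
Competitive equilibrium: 103 − 8q = 47.1 + 0.025q → q* = 6.9657, p* = 47.2741.
For a per-unit tax t: Δq = t/8.025, so DWL = ½·t·(t/8.025) = t²/16.05.
At t = 11.7: DWL = 8.529. At t = 29.7: DWL = 54.959.
Increase = 54.959 − 8.529 = 46.43.

46.43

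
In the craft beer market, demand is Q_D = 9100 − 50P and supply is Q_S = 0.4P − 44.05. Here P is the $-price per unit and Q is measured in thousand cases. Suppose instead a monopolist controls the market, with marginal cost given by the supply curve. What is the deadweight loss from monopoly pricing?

$0.06 thousand

In inverse form: demand P = 182 − 0.02Q, supply P = 110.125 + 2.5Q.
Competitive equilibrium: 182 − 0.02Q = 110.125 + 2.5Q → Q* = 28.5218, P* = 181.4296.
Marginal revenue: MR = 182 − 0.04Q. Set MR = MC: 182 − 0.04Q = 110.125 + 2.5Q → Q_m = 28.2972.
Price P_m = 182 − 0.02·28.2972 = 181.4341; MC(Q_m) = 110.125 + 2.5·28.2972 = 180.868.
Competitive Q* = 28.5218, so ΔQ = 0.2246; wedge = 181.4341 − 180.868 = 0.5661.
Deadweight loss = ½ × 0.2246 × 0.5661 = $0.06 thousand.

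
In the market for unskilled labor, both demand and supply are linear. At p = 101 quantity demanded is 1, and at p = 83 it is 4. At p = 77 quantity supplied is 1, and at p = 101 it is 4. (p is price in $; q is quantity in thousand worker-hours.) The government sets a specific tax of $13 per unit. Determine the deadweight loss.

Demand slope = (83 − 101)/(4 − 1) = −6, so p = 107 − 6q.
Supply slope = (101 − 77)/(4 − 1) = 8, so p = 69 + 8q.
Competitive equilibrium: 107 − 6q = 69 + 8q → q* = 2.7143, p* = 90.7143.
With the tax, the buyer price exceeds the seller price by 13: (107 − 6q) − (69 + 8q) = 13 → q' = 1.7857.
Δq = 2.7143 − 1.7857 = 0.9286; the wedge equals the tax, 13.
Deadweight loss = ½ × 0.9286 × 13 = $6.04 thousand.

$6.04 thousand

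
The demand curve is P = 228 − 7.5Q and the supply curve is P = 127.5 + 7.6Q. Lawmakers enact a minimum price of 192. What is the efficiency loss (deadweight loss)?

Competitive equilibrium: 228 − 7.5Q = 127.5 + 7.6Q → Q* = 6.6556, P* = 178.0828.
At the floor P = 192, quantity demanded = (228 − 192)/7.5 = 4.8.
Sellers' marginal cost at Q' = 4.8: 127.5 + 7.6·4.8 = 163.98.
ΔQ = 6.6556 − 4.8 = 1.8556; wedge = 192 − 163.98 = 28.02.
Deadweight loss = ½ × 1.8556 × 28.02 = 26.

26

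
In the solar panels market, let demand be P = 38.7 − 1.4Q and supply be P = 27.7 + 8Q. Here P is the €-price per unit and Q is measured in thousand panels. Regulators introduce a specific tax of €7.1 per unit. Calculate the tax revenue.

Competitive equilibrium: 38.7 − 1.4Q = 27.7 + 8Q → Q* = 1.1702, P* = 37.0617.
With the tax, the buyer price exceeds the seller price by 7.1: (38.7 − 1.4Q) − (27.7 + 8Q) = 7.1 → Q' = 0.4149.
Tax revenue = 7.1 × 0.4149 = €2.95 thousand.

€2.95 thousand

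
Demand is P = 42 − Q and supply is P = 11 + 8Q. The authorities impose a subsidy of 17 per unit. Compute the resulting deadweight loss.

16.06

Competitive equilibrium: 42 − Q = 11 + 8Q → Q* = 3.4444, P* = 38.5556.
The subsidy lowers effective supply by 17: P = 8Q − 6.
New quantity: 42 − Q = 8Q − 6 → Q' = 5.3333.
Overproduction ΔQ = 5.3333 − 3.4444 = 1.8889; wedge = subsidy = 17.
DWL = ½ × 1.8889 × 17 = 16.06.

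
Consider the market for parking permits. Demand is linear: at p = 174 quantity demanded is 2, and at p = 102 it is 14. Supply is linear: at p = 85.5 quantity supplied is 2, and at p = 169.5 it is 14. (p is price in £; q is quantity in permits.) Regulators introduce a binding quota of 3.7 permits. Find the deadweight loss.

Demand slope = (102 − 174)/(14 − 2) = −6, so p = 186 − 6q.
Supply slope = (169.5 − 85.5)/(14 − 2) = 7, so p = 71.5 + 7q.
Competitive equilibrium: 186 − 6q = 71.5 + 7q → q* = 8.8077, p* = 133.1538.
At q = 3.7: demand price = 186 − 6·3.7 = 163.8; supply price = 71.5 + 7·3.7 = 97.4.
Δq = 8.8077 − 3.7 = 5.1077; wedge = 163.8 − 97.4 = 66.4.
The triangle = ½ × 5.1077 × 66.4 = £169.58.

£169.58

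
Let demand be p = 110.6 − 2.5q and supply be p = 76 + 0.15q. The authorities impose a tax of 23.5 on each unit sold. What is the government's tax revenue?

Competitive equilibrium: 110.6 − 2.5q = 76 + 0.15q → q* = 13.0566, p* = 77.9585.
With the tax, the buyer price exceeds the seller price by 23.5: (110.6 − 2.5q) − (76 + 0.15q) = 23.5 → q' = 4.1887.
Tax revenue = 23.5 × 4.1887 = 98.43.

98.43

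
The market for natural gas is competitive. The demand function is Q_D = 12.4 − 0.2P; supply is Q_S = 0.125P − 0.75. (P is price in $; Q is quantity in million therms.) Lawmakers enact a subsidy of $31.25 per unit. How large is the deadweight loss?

$37.56 million

In inverse form: demand P = 62 − 5Q, supply P = 6 + 8Q.
Competitive equilibrium: 62 − 5Q = 6 + 8Q → Q* = 4.3077, P* = 40.4615.
The subsidy lowers effective supply by 31.25: P = 8Q − 25.25.
New quantity: 62 − 5Q = 8Q − 25.25 → Q' = 6.7115.
Overproduction ΔQ = 6.7115 − 4.3077 = 2.4038; wedge = subsidy = 31.25.
Deadweight loss = ½ × 2.4038 × 31.25 = $37.56 million.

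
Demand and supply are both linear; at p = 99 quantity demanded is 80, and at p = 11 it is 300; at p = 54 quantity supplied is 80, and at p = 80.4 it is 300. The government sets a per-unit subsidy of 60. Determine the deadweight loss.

Demand slope = (11 − 99)/(300 − 80) = −0.4, so p = 131 − 0.4q.
Supply slope = (80.4 − 54)/(300 − 80) = 0.12, so p = 44.4 + 0.12q.
Competitive equilibrium: 131 − 0.4q = 44.4 + 0.12q → q* = 166.5385, p* = 64.3846.
The subsidy lowers effective supply by 60: p = 0.12q − 15.6.
New quantity: 131 − 0.4q = 0.12q − 15.6 → q' = 281.9231.
Overproduction Δq = 281.9231 − 166.5385 = 115.3846; wedge = subsidy = 60.
The triangle = ½ × 115.3846 × 60 = 3461.54.

3461.54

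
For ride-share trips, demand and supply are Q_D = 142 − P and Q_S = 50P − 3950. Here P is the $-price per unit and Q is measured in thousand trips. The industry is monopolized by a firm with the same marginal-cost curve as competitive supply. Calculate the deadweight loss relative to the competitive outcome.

In inverse form: demand P = 142 − Q, supply P = 79 + 0.02Q.
Competitive equilibrium: 142 − Q = 79 + 0.02Q → Q* = 61.7647, P* = 80.2353.
Marginal revenue: MR = 142 − 2Q. Set MR = MC: 142 − 2Q = 79 + 0.02Q → Q_m = 31.1881.
Price P_m = 142 − 1·31.1881 = 110.8119; MC(Q_m) = 79 + 0.02·31.1881 = 79.6238.
Competitive Q* = 61.7647, so ΔQ = 30.5766; wedge = 110.8119 − 79.6238 = 31.1881.
The triangle = ½ × 30.5766 × 31.1881 = $476.81 thousand.

$476.81 thousand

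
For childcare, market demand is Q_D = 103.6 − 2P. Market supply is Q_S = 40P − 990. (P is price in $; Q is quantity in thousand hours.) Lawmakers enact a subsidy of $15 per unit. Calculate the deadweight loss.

$214.29 thousand

In inverse form: demand P = 51.8 − 0.5Q, supply P = 24.75 + 0.025Q.
Competitive equilibrium: 51.8 − 0.5Q = 24.75 + 0.025Q → Q* = 51.5238, P* = 26.0381.
The subsidy lowers effective supply by 15: P = 9.75 + 0.025Q.
New quantity: 51.8 − 0.5Q = 9.75 + 0.025Q → Q' = 80.0952.
Overproduction ΔQ = 80.0952 − 51.5238 = 28.5714; wedge = subsidy = 15.
Deadweight loss = ½ × 28.5714 × 15 = $214.29 thousand.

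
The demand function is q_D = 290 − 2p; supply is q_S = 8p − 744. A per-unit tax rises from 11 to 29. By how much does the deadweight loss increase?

576

In inverse form: demand p = 145 − 0.5q, supply p = 93 + 0.125q.
Competitive equilibrium: 145 − 0.5q = 93 + 0.125q → q* = 83.2, p* = 103.4.
For a per-unit tax t: Δq = t/0.625, so DWL = ½·t·(t/0.625) = t²/1.25.
At t = 11: DWL = 96.8. At t = 29: DWL = 672.8.
Increase = 672.8 − 96.8 = 576.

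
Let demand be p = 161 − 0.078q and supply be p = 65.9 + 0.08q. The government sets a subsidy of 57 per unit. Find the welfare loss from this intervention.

Competitive equilibrium: 161 − 0.078q = 65.9 + 0.08q → q* = 601.8987, p* = 114.0519.
The subsidy lowers effective supply by 57: p = 8.9 + 0.08q.
New quantity: 161 − 0.078q = 8.9 + 0.08q → q' = 962.6582.
Overproduction Δq = 962.6582 − 601.8987 = 360.7595; wedge = subsidy = 57.
The triangle = ½ × 360.7595 × 57 = 10281.65.

10281.65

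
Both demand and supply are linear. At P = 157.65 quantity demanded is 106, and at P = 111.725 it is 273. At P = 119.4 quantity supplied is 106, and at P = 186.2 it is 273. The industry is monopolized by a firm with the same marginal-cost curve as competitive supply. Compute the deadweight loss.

748.32

Demand slope = (111.725 − 157.65)/(273 − 106) = −0.275, so P = 186.8 − 0.275Q.
Supply slope = (186.2 − 119.4)/(273 − 106) = 0.4, so P = 77 + 0.4Q.
Competitive equilibrium: 186.8 − 0.275Q = 77 + 0.4Q → Q* = 162.6667, P* = 142.0667.
Marginal revenue: MR = 186.8 − 0.55Q. Set MR = MC: 186.8 − 0.55Q = 77 + 0.4Q → Q_m = 115.5789.
Price P_m = 186.8 − 0.275·115.5789 = 155.0158; MC(Q_m) = 77 + 0.4·115.5789 = 123.2316.
Competitive Q* = 162.6667, so ΔQ = 47.0878; wedge = 155.0158 − 123.2316 = 31.7842.
Deadweight loss = ½ × 47.0878 × 31.7842 = 748.32.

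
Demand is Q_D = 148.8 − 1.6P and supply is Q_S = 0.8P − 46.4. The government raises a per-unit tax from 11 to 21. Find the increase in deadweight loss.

In inverse form: demand P = 93 − 0.625Q, supply P = 58 + 1.25Q.
Competitive equilibrium: 93 − 0.625Q = 58 + 1.25Q → Q* = 18.6667, P* = 81.3333.
For a per-unit tax t: ΔQ = t/1.875, so DWL = ½·t·(t/1.875) = t²/3.75.
At t = 11: DWL = 32.267. At t = 21: DWL = 117.6.
Increase = 117.6 − 32.267 = 85.33.

85.33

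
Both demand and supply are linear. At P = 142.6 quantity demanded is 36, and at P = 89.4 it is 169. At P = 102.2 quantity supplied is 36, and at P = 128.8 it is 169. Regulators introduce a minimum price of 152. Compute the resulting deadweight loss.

Demand slope = (89.4 − 142.6)/(169 − 36) = −0.4, so P = 157 − 0.4Q.
Supply slope = (128.8 − 102.2)/(169 − 36) = 0.2, so P = 95 + 0.2Q.
Competitive equilibrium: 157 − 0.4Q = 95 + 0.2Q → Q* = 103.3333, P* = 115.6667.
At the floor P = 152, quantity demanded = (157 − 152)/0.4 = 12.5.
Sellers' marginal cost at Q' = 12.5: 95 + 0.2·12.5 = 97.5.
ΔQ = 103.3333 − 12.5 = 90.8333; wedge = 152 − 97.5 = 54.5.
DWL = ½ × 90.8333 × 54.5 = 2475.21.

2475.21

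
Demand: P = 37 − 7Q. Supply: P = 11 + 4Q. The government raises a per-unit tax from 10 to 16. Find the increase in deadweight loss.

7.09

Competitive equilibrium: 37 − 7Q = 11 + 4Q → Q* = 2.3636, P* = 20.4545.
For a per-unit tax t: ΔQ = t/11, so DWL = ½·t·(t/11) = t²/22.
At t = 10: DWL = 4.545. At t = 16: DWL = 11.636.
Increase = 11.636 − 4.545 = 7.09.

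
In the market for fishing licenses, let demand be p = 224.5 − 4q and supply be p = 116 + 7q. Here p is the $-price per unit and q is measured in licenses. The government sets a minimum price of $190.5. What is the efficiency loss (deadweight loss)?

Competitive equilibrium: 224.5 − 4q = 116 + 7q → q* = 9.8636, p* = 185.0455.
At the floor p = 190.5, quantity demanded = (224.5 − 190.5)/4 = 8.5.
Sellers' marginal cost at q' = 8.5: 116 + 7·8.5 = 175.5.
Δq = 9.8636 − 8.5 = 1.3636; wedge = 190.5 − 175.5 = 15.
Deadweight loss = ½ × 1.3636 × 15 = $10.23.

$10.23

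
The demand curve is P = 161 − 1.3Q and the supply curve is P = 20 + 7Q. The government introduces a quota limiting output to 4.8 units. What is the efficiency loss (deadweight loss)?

616.47

Competitive equilibrium: 161 − 1.3Q = 20 + 7Q → Q* = 16.988, P* = 138.9157.
At Q = 4.8: demand price = 161 − 1.3·4.8 = 154.76; supply price = 20 + 7·4.8 = 53.6.
ΔQ = 16.988 − 4.8 = 12.188; wedge = 154.76 − 53.6 = 101.16.
The triangle = ½ × 12.188 × 101.16 = 616.47.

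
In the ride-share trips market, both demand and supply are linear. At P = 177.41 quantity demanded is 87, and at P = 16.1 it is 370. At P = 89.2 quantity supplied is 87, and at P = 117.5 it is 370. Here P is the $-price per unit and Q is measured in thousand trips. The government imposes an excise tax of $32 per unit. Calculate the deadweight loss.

$764.18 thousand

Demand slope = (16.1 − 177.41)/(370 − 87) = −0.57, so P = 227 − 0.57Q.
Supply slope = (117.5 − 89.2)/(370 − 87) = 0.1, so P = 80.5 + 0.1Q.
Competitive equilibrium: 227 − 0.57Q = 80.5 + 0.1Q → Q* = 218.6567, P* = 102.3657.
With the tax, the buyer price exceeds the seller price by 32: (227 − 0.57Q) − (80.5 + 0.1Q) = 32 → Q' = 170.8955.
ΔQ = 218.6567 − 170.8955 = 47.7612; the wedge equals the tax, 32.
Welfare loss = ½ × 47.7612 × 32 = $764.18 thousand.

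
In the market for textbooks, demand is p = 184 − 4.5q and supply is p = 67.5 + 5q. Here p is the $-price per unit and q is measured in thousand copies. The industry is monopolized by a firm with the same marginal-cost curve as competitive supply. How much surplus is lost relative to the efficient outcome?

$73.80 thousand

Competitive equilibrium: 184 − 4.5q = 67.5 + 5q → q* = 12.2632, p* = 128.8158.
Marginal revenue: MR = 184 − 9q. Set MR = MC: 184 − 9q = 67.5 + 5q → q_m = 8.3214.
Price p_m = 184 − 4.5·8.3214 = 146.5537; MC(q_m) = 67.5 + 5·8.3214 = 109.107.
Competitive q* = 12.2632, so Δq = 3.9418; wedge = 146.5537 − 109.107 = 37.4467.
DWL = ½ × 3.9418 × 37.4467 = $73.80 thousand.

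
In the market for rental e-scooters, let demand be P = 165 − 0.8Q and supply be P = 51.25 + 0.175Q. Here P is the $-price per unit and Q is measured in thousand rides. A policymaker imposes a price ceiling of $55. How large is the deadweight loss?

Competitive equilibrium: 165 − 0.8Q = 51.25 + 0.175Q → Q* = 116.6667, P* = 71.6667.
At the ceiling P = 55, quantity supplied = (55 − 51.25)/0.175 = 21.4286.
Willingness to pay at Q' = 21.4286: 165 − 0.8·21.4286 = 147.8571.
ΔQ = 116.6667 − 21.4286 = 95.2381; wedge = 147.8571 − 55 = 92.8571.
Welfare loss = ½ × 95.2381 × 92.8571 = $4421.77 thousand.

$4421.77 thousand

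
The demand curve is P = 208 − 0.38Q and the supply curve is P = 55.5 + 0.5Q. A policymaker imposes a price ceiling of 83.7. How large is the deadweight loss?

6012.40

Competitive equilibrium: 208 − 0.38Q = 55.5 + 0.5Q → Q* = 173.2955, P* = 142.1477.
At the ceiling P = 83.7, quantity supplied = (83.7 − 55.5)/0.5 = 56.4.
Willingness to pay at Q' = 56.4: 208 − 0.38·56.4 = 186.568.
ΔQ = 173.2955 − 56.4 = 116.8955; wedge = 186.568 − 83.7 = 102.868.
The triangle = ½ × 116.8955 × 102.868 = 6012.40.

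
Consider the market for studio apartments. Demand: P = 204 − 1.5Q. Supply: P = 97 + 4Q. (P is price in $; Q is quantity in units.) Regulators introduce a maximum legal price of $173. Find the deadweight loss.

$0.57

Competitive equilibrium: 204 − 1.5Q = 97 + 4Q → Q* = 19.4545, P* = 174.8182.
At the ceiling P = 173, quantity supplied = (173 − 97)/4 = 19.
Willingness to pay at Q' = 19: 204 − 1.5·19 = 175.5.
ΔQ = 19.4545 − 19 = 0.4545; wedge = 175.5 − 173 = 2.5.
The triangle = ½ × 0.4545 × 2.5 = $0.57.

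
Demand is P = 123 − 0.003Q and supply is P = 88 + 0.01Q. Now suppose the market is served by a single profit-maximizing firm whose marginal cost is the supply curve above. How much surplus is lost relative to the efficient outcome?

1656.40

Competitive equilibrium: 123 − 0.003Q = 88 + 0.01Q → Q* = 2692.3077, P* = 114.9231.
Marginal revenue: MR = 123 − 0.006Q. Set MR = MC: 123 − 0.006Q = 88 + 0.01Q → Q_m = 2187.5.
Price P_m = 123 − 0.003·2187.5 = 116.4375; MC(Q_m) = 88 + 0.01·2187.5 = 109.875.
Competitive Q* = 2692.3077, so ΔQ = 504.8077; wedge = 116.4375 − 109.875 = 6.5625.
DWL = ½ × 504.8077 × 6.5625 = 1656.40.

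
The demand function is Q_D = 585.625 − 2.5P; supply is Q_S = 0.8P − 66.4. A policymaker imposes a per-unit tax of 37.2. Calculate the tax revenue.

In inverse form: demand P = 234.25 − 0.4Q, supply P = 83 + 1.25Q.
Competitive equilibrium: 234.25 − 0.4Q = 83 + 1.25Q → Q* = 91.6667, P* = 197.5833.
With the tax, the buyer price exceeds the seller price by 37.2: (234.25 − 0.4Q) − (83 + 1.25Q) = 37.2 → Q' = 69.1212.
Tax revenue = 37.2 × 69.1212 = 2571.31.

2571.31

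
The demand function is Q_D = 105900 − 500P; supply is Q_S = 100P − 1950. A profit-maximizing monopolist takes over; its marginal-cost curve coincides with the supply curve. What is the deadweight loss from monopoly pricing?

31444.97

In inverse form: demand P = 211.8 − 0.002Q, supply P = 19.5 + 0.01Q.
Competitive equilibrium: 211.8 − 0.002Q = 19.5 + 0.01Q → Q* = 16025, P* = 179.75.
Marginal revenue: MR = 211.8 − 0.004Q. Set MR = MC: 211.8 − 0.004Q = 19.5 + 0.01Q → Q_m = 13735.714286.
Price P_m = 211.8 − 0.002·13735.714286 = 184.328571; MC(Q_m) = 19.5 + 0.01·13735.714286 = 156.857143.
Competitive Q* = 16025, so ΔQ = 2289.285714; wedge = 184.328571 − 156.857143 = 27.471428.
The triangle = ½ × 2289.285714 × 27.471428 = 31444.97.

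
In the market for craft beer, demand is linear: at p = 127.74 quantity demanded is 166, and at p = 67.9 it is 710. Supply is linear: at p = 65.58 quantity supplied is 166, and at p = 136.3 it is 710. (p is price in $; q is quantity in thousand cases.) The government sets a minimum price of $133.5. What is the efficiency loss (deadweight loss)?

$11633.68 thousand

Demand slope = (67.9 − 127.74)/(710 − 166) = −0.11, so p = 146 − 0.11q.
Supply slope = (136.3 − 65.58)/(710 − 166) = 0.13, so p = 44 + 0.13q.
Competitive equilibrium: 146 − 0.11q = 44 + 0.13q → q* = 425, p* = 99.25.
At the floor p = 133.5, quantity demanded = (146 − 133.5)/0.11 = 113.6364.
Sellers' marginal cost at q' = 113.6364: 44 + 0.13·113.6364 = 58.7727.
Δq = 425 − 113.6364 = 311.3636; wedge = 133.5 − 58.7727 = 74.7273.
DWL = ½ × 311.3636 × 74.7273 = $11633.68 thousand.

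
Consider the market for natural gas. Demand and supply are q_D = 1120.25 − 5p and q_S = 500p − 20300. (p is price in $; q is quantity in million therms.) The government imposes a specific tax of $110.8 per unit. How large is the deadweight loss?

$30387.72 million

In inverse form: demand p = 224.05 − 0.2q, supply p = 40.6 + 0.002q.
Competitive equilibrium: 224.05 − 0.2q = 40.6 + 0.002q → q* = 908.1683, p* = 42.4163.
With the tax, the buyer price exceeds the seller price by 110.8: (224.05 − 0.2q) − (40.6 + 0.002q) = 110.8 → q' = 359.6535.
Δq = 908.1683 − 359.6535 = 548.5148; the wedge equals the tax, 110.8.
The triangle = ½ × 548.5148 × 110.8 = $30387.72 million.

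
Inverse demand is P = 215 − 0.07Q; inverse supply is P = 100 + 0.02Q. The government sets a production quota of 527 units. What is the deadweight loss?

25365.03

Competitive equilibrium: 215 − 0.07Q = 100 + 0.02Q → Q* = 1277.7778, P* = 125.5556.
At Q = 527: demand price = 215 − 0.07·527 = 178.11; supply price = 100 + 0.02·527 = 110.54.
ΔQ = 1277.7778 − 527 = 750.7778; wedge = 178.11 − 110.54 = 67.57.
The triangle = ½ × 750.7778 × 67.57 = 25365.03.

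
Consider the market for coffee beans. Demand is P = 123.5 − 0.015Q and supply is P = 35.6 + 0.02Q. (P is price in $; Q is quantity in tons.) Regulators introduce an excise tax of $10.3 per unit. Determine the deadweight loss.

$1515.57

Competitive equilibrium: 123.5 − 0.015Q = 35.6 + 0.02Q → Q* = 2511.4286, P* = 85.8286.
With the tax, the buyer price exceeds the seller price by 10.3: (123.5 − 0.015Q) − (35.6 + 0.02Q) = 10.3 → Q' = 2217.1429.
ΔQ = 2511.4286 − 2217.1429 = 294.2857; the wedge equals the tax, 10.3.
The triangle = ½ × 294.2857 × 10.3 = $1515.57.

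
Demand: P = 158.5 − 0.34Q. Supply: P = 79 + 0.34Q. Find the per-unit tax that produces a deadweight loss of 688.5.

30.6

Competitive equilibrium: 158.5 − 0.34Q = 79 + 0.34Q → Q* = 116.9118, P* = 118.75.
A tax t gives ΔQ = t/0.68 and wedge t, so DWL = t²/1.36.
t²/1.36 = 688.5 → t² = 936.36 → t = 30.6.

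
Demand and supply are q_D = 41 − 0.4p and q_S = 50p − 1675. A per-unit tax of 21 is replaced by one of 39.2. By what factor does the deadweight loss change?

3.484

In inverse form: demand p = 102.5 − 2.5q, supply p = 33.5 + 0.02q.
Competitive equilibrium: 102.5 − 2.5q = 33.5 + 0.02q → q* = 27.381, p* = 34.0476.
For a per-unit tax t: Δq = t/2.52, so DWL = ½·t·(t/2.52) = t²/5.04.
At t = 21: DWL = 87.5. At t = 39.2: DWL = 304.889.
Ratio = (39.2/21)² = 3.484.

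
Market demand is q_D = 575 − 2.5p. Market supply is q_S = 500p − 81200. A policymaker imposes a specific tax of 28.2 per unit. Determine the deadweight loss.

989.10

In inverse form: demand p = 230 − 0.4q, supply p = 162.4 + 0.002q.
Competitive equilibrium: 230 − 0.4q = 162.4 + 0.002q → q* = 168.1592, p* = 162.7363.
With the tax, the buyer price exceeds the seller price by 28.2: (230 − 0.4q) − (162.4 + 0.002q) = 28.2 → q' = 98.01.
Δq = 168.1592 − 98.01 = 70.1492; the wedge equals the tax, 28.2.
The triangle = ½ × 70.1492 × 28.2 = 989.10.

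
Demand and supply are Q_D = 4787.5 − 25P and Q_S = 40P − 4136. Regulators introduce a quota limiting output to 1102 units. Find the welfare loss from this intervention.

2086.62

In inverse form: demand P = 191.5 − 0.04Q, supply P = 103.4 + 0.025Q.
Competitive equilibrium: 191.5 − 0.04Q = 103.4 + 0.025Q → Q* = 1355.3846, P* = 137.2846.
At Q = 1102: demand price = 191.5 − 0.04·1102 = 147.42; supply price = 103.4 + 0.025·1102 = 130.95.
ΔQ = 1355.3846 − 1102 = 253.3846; wedge = 147.42 − 130.95 = 16.47.
Deadweight loss = ½ × 253.3846 × 16.47 = 2086.62.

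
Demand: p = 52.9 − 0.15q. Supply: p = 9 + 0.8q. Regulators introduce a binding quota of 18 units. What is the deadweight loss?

378.02

Competitive equilibrium: 52.9 − 0.15q = 9 + 0.8q → q* = 46.2105, p* = 45.9684.
At q = 18: demand price = 52.9 − 0.15·18 = 50.2; supply price = 9 + 0.8·18 = 23.4.
Δq = 46.2105 − 18 = 28.2105; wedge = 50.2 − 23.4 = 26.8.
Deadweight loss = ½ × 28.2105 × 26.8 = 378.02.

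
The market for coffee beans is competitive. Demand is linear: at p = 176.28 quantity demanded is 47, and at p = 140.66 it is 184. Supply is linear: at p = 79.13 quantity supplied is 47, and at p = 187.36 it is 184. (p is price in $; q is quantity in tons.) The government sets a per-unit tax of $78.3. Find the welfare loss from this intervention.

Demand slope = (140.66 − 176.28)/(184 − 47) = −0.26, so p = 188.5 − 0.26q.
Supply slope = (187.36 − 79.13)/(184 − 47) = 0.79, so p = 42 + 0.79q.
Competitive equilibrium: 188.5 − 0.26q = 42 + 0.79q → q* = 139.5238, p* = 152.2238.
With the tax, the buyer price exceeds the seller price by 78.3: (188.5 − 0.26q) − (42 + 0.79q) = 78.3 → q' = 64.9524.
Δq = 139.5238 − 64.9524 = 74.5714; the wedge equals the tax, 78.3.
Deadweight loss = ½ × 74.5714 × 78.3 = $2919.47.

$2919.47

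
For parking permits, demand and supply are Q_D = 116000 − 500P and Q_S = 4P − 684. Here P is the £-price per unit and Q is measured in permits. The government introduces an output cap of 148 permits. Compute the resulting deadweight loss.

£1114.84

In inverse form: demand P = 232 − 0.002Q, supply P = 171 + 0.25Q.
Competitive equilibrium: 232 − 0.002Q = 171 + 0.25Q → Q* = 242.0635, P* = 231.5159.
At Q = 148: demand price = 232 − 0.002·148 = 231.704; supply price = 171 + 0.25·148 = 208.
ΔQ = 242.0635 − 148 = 94.0635; wedge = 231.704 − 208 = 23.704.
DWL = ½ × 94.0635 × 23.704 = £1114.84.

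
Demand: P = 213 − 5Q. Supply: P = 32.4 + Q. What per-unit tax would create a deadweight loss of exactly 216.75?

51

Competitive equilibrium: 213 − 5Q = 32.4 + Q → Q* = 30.1, P* = 62.5.
A tax t gives ΔQ = t/6 and wedge t, so DWL = t²/12.
t²/12 = 216.75 → t² = 2601 → t = 51.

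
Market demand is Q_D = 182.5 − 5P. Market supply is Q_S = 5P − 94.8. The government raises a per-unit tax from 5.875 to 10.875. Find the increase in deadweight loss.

In inverse form: demand P = 36.5 − 0.2Q, supply P = 18.96 + 0.2Q.
Competitive equilibrium: 36.5 − 0.2Q = 18.96 + 0.2Q → Q* = 43.85, P* = 27.73.
For a per-unit tax t: ΔQ = t/0.4, so DWL = ½·t·(t/0.4) = t²/0.8.
At t = 5.875: DWL = 43.145. At t = 10.875: DWL = 147.832.
Increase = 147.832 − 43.145 = 104.69.

104.69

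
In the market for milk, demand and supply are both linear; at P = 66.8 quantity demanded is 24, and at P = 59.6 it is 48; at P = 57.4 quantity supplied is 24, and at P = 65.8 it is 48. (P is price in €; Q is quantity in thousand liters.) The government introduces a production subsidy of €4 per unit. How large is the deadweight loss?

€12.31 thousand

Demand slope = (59.6 − 66.8)/(48 − 24) = −0.3, so P = 74 − 0.3Q.
Supply slope = (65.8 − 57.4)/(48 − 24) = 0.35, so P = 49 + 0.35Q.
Competitive equilibrium: 74 − 0.3Q = 49 + 0.35Q → Q* = 38.4615, P* = 62.4615.
The subsidy lowers effective supply by 4: P = 45 + 0.35Q.
New quantity: 74 − 0.3Q = 45 + 0.35Q → Q' = 44.6154.
Overproduction ΔQ = 44.6154 − 38.4615 = 6.1539; wedge = subsidy = 4.
The triangle = ½ × 6.1539 × 4 = €12.31 thousand.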